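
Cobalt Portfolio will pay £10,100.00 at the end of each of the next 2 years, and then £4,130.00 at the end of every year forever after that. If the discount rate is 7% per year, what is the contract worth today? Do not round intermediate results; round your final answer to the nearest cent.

£69793.87

PV of 2-year annuity: £10,100.00 × [1 − (1+0.07)^−2] / 0.07 = 18260.98349
Perpetuity value at year 2: £4,130.00 / 0.07 = 59000.00000
PV of perpetuity: 59000.00000 / (1+0.07)^2 = 51532.88497
Total PV = 18260.98349 + 51532.88497 = 69793.86846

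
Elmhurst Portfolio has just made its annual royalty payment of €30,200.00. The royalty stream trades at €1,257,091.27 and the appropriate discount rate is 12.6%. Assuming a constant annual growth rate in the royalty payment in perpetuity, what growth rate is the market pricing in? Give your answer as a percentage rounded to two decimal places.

P = D₀(1+g)/(r−g) ⇒ P(r−g) = D₀(1+g) ⇒ g(P+D₀) = P·r − D₀
g = (P·r − D₀)/(P + D₀) = (€1,257,091.27×0.126 − €30,200.00) / (€1,257,091.27 + €30,200.00) = 0.099584

9.96%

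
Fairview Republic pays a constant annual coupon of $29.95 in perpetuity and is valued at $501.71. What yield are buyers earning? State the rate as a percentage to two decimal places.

5.97%

P = C/r ⇒ r = C/P = $29.95/$501.71 = 0.059696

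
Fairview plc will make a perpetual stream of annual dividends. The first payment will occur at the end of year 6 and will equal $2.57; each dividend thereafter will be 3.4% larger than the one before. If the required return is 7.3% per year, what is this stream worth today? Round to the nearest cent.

Value at end of year 5: C₁ / (r − g) = $2.57 / (0.073 − 0.034) = $65.8974
Discount to today: PV = $65.8974 / (1 + 0.073)^5 = $65.8974 / 1.422324 = $46.33

$46.33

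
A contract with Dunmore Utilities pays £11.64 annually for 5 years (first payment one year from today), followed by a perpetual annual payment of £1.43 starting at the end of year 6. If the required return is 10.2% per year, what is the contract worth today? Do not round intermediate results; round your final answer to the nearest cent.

PV of 5-year annuity: £11.64 × [1 − (1+0.102)^−5] / 0.102 = 43.90023
Perpetuity value at year 5: £1.43 / 0.102 = 14.01961
PV of perpetuity: 14.01961 / (1+0.102)^5 = 8.62637
Total PV = 43.90023 + 8.62637 = 52.52660

£52.53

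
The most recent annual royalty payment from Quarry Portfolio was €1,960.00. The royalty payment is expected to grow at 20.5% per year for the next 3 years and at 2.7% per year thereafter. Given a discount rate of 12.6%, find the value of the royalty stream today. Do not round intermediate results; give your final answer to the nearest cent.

€31663.73

D_1 = 2361.80000
D_2 = 2845.96900
D_3 = 3429.39264
Terminal value at year 3: TV = D_3×(1+g_2)/(r−g_2) = 3521.98625/0.099 = 35575.61865
P_0 = D_1/(1+r)^1 + D_2/(1+r)^2 + D_3/(1+r)^3 + TV/(1+r)^3
    = 2097.51332 + 2244.67456 + 2402.16061 + 24919.38326 = 31663.73174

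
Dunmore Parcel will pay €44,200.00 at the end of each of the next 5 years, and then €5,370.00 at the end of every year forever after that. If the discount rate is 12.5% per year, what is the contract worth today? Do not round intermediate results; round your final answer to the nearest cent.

PV of 5-year annuity: €44,200.00 × [1 − (1+0.125)^−5] / 0.125 = 157377.12070
Perpetuity value at year 5: €5,370.00 / 0.125 = 42960.00000
PV of perpetuity: 42960.00000 / (1+0.125)^5 = 23839.74801
Total PV = 157377.12070 + 23839.74801 = 181216.86870

€181216.87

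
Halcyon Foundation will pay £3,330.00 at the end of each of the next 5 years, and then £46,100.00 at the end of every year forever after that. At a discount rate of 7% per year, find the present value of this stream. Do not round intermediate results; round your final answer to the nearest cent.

PV of 5-year annuity: £3,330.00 × [1 − (1+0.07)^−5] / 0.07 = 13653.65746
Perpetuity value at year 5: £46,100.00 / 0.07 = 658571.42857
PV of perpetuity: 658571.42857 / (1+0.07)^5 = 469552.32677
Total PV = 13653.65746 + 469552.32677 = 483205.98424

£483205.98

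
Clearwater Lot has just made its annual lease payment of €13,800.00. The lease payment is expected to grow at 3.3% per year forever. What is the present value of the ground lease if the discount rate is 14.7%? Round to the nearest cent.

D₁ = D₀ × (1 + g) = €13,800.00 × 1.033 = €14,255.4000
Growing perpetuity: P = D₁ / (r − g) = €14,255.4000 / (0.147 − 0.033) = €125,047.37

€125047.37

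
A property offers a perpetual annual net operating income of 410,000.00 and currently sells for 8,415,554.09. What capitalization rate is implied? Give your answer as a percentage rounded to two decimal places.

P = C/r ⇒ r = C/P = 410,000.00/8,415,554.09 = 0.048719

4.87%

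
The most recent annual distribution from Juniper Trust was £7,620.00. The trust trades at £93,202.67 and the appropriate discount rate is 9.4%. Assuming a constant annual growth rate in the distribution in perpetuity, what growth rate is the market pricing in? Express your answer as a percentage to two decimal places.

1.13%

P = D₀(1+g)/(r−g) ⇒ P(r−g) = D₀(1+g) ⇒ g(P+D₀) = P·r − D₀
g = (P·r − D₀)/(P + D₀) = (£93,202.67×0.094 − £7,620.00) / (£93,202.67 + £7,620.00) = 0.011317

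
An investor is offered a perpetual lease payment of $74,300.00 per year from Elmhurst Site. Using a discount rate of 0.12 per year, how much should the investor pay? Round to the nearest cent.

$619166.67

Level perpetuity: PV = C / r = $74,300.00 / 0.12 = $619,166.67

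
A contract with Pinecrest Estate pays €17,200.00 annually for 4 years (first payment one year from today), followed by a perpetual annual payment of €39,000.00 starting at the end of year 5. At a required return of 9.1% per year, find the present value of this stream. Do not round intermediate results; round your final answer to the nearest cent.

€358100.28

PV of 4-year annuity: €17,200.00 × [1 − (1+0.091)^−4] / 0.091 = 55601.09098
Perpetuity value at year 4: €39,000.00 / 0.091 = 428571.42857
PV of perpetuity: 428571.42857 / (1+0.091)^4 = 302499.18740
Total PV = 55601.09098 + 302499.18740 = 358100.27838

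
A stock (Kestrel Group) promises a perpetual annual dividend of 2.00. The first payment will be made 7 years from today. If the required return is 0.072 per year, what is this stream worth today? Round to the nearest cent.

Value at end of year 6: C / r = 2.00 / 0.072 = 27.7778
Discount to today: PV = 27.7778 / (1 + 0.072)^6 = 27.7778 / 1.517640 = 18.30

18.30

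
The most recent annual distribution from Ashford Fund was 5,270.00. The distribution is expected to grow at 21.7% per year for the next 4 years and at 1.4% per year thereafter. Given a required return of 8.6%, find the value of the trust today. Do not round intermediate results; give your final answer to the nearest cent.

145297.86

D_1 = 6413.59000
D_2 = 7805.33903
D_3 = 9499.09760
D_4 = 11560.40178
Terminal value at year 4: TV = D_4×(1+g_2)/(r−g_2) = 11722.24740/0.072 = 162808.99172
P_0 = D_1/(1+r)^1 + D_2/(1+r)^2 + D_3/(1+r)^3 + D_4/(1+r)^4 + TV/(1+r)^4
    = 5905.69982 + 6618.08165 + 7416.39537 + 8311.00660 + 117046.67626 = 145297.85970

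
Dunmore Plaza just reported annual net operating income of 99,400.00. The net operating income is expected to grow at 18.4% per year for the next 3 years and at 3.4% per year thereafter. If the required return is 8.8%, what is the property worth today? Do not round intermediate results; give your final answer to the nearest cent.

2806897.15

D_1 = 117689.60000
D_2 = 139344.48640
D_3 = 164983.87190
Terminal value at year 3: TV = D_3×(1+g_2)/(r−g_2) = 170593.32354/0.054 = 3159135.62115
P_0 = D_1/(1+r)^1 + D_2/(1+r)^2 + D_3/(1+r)^3 + TV/(1+r)^3
    = 108170.58824 + 117715.05190 + 128101.67413 + 2452909.83426 = 2806897.14853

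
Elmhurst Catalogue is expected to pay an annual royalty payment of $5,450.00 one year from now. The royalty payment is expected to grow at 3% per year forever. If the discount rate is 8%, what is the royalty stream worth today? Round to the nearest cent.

Growing perpetuity: P = D₁ / (r − g) = $5,450.0000 / (0.08 − 0.03) = $109,000.00

$109000.00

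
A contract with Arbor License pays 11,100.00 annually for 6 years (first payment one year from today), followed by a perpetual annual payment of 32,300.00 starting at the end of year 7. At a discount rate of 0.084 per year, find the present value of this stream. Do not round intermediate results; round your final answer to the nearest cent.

287696.75

PV of 6-year annuity: 11,100.00 × [1 − (1+0.084)^−6] / 0.084 = 50697.18729
Perpetuity value at year 6: 32,300.00 / 0.084 = 384523.80952
PV of perpetuity: 384523.80952 / (1+0.084)^6 = 236999.56182
Total PV = 50697.18729 + 236999.56182 = 287696.74911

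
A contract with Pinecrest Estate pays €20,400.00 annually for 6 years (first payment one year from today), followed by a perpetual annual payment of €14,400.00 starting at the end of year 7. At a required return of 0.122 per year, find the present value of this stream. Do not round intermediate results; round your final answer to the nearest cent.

€142562.13

PV of 6-year annuity: €20,400.00 × [1 − (1+0.122)^−6] / 0.122 = 83399.76561
Perpetuity value at year 6: €14,400.00 / 0.122 = 118032.78689
PV of perpetuity: 118032.78689 / (1+0.122)^6 = 59162.36410
Total PV = 83399.76561 + 59162.36410 = 142562.12971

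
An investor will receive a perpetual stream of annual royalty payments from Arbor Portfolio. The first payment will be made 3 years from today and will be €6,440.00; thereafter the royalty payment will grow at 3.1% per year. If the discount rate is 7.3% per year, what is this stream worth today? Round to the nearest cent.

€133179.42

Value at end of year 2: C₁ / (r − g) = €6,440.00 / (0.073 − 0.031) = €153,333.3333
Discount to today: PV = €153,333.3333 / (1 + 0.073)^2 = €153,333.3333 / 1.151329 = €133,179.42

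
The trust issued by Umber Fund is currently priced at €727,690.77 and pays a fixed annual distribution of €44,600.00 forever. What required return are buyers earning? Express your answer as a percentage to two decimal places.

6.13%

P = C/r ⇒ r = C/P = €44,600.00/€727,690.77 = 0.061290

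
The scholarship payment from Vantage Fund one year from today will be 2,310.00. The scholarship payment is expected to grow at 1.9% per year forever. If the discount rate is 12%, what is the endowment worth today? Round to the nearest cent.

22871.29

Growing perpetuity: P = D₁ / (r − g) = 2,310.0000 / (0.12 − 0.019) = 22,871.29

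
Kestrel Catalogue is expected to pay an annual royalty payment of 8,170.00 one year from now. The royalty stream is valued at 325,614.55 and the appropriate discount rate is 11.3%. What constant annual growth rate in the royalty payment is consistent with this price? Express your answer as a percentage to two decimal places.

8.79%

P = D₁/(r−g) ⇒ g = r − D₁/P = 0.113 − 8,170.00/325,614.55 = 0.087909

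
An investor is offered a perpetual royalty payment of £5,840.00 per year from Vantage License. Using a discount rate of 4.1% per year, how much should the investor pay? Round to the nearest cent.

Level perpetuity: PV = C / r = £5,840.00 / 0.041 = £142,439.02

£142439.02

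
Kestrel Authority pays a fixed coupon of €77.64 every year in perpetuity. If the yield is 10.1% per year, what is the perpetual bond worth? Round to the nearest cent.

€768.71

Level perpetuity: PV = C / r = €77.64 / 0.101 = €768.71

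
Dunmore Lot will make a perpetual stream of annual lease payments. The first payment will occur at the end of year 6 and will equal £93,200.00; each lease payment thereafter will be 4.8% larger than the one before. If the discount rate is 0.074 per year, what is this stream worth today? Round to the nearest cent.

Value at end of year 5: C₁ / (r − g) = £93,200.00 / (0.074 − 0.048) = £3,584,615.3846
Discount to today: PV = £3,584,615.3846 / (1 + 0.074)^5 = £3,584,615.3846 / 1.428964 = £2,508,540.73

£2508540.73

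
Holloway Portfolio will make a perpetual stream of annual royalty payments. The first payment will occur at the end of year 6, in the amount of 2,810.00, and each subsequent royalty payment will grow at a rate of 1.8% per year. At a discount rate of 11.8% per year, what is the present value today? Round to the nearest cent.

Value at end of year 5: C₁ / (r − g) = 2,810.00 / (0.118 − 0.018) = 28,100.0000
Discount to today: PV = 28,100.0000 / (1 + 0.118)^5 = 28,100.0000 / 1.746663 = 16,087.82

16087.82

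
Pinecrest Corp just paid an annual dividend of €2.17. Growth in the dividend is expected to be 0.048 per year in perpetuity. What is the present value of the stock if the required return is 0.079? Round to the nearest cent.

€73.36

D₁ = D₀ × (1 + g) = €2.17 × 1.048 = €2.2742
Growing perpetuity: P = D₁ / (r − g) = €2.2742 / (0.079 − 0.048) = €73.36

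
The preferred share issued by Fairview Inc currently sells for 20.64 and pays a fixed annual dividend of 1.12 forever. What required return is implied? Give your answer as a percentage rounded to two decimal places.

P = C/r ⇒ r = C/P = 1.12/20.64 = 0.054264

5.43%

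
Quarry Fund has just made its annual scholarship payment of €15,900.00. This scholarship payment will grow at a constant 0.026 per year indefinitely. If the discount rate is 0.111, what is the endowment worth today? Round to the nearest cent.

D₁ = D₀ × (1 + g) = €15,900.00 × 1.026 = €16,313.4000
Growing perpetuity: P = D₁ / (r − g) = €16,313.4000 / (0.111 − 0.026) = €191,922.35

€191922.35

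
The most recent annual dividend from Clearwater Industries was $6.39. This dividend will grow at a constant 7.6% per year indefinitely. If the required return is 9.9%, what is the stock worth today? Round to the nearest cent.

D₁ = D₀ × (1 + g) = $6.39 × 1.076 = $6.8756
Growing perpetuity: P = D₁ / (r − g) = $6.8756 / (0.099 − 0.076) = $298.94

$298.94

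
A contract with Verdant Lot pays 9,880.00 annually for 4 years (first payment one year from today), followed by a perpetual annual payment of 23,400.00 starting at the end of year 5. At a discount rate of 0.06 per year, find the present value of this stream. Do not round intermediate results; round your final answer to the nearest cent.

343151.77

PV of 4-year annuity: 9,880.00 × [1 − (1+0.06)^−4] / 0.06 = 34235.24345
Perpetuity value at year 4: 23,400.00 / 0.06 = 390000.00000
PV of perpetuity: 390000.00000 / (1+0.06)^4 = 308916.52866
Total PV = 34235.24345 + 308916.52866 = 343151.77212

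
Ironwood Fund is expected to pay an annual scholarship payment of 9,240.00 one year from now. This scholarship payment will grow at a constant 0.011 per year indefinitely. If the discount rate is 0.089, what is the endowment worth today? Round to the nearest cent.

118461.54

Growing perpetuity: P = D₁ / (r − g) = 9,240.0000 / (0.089 − 0.011) = 118,461.54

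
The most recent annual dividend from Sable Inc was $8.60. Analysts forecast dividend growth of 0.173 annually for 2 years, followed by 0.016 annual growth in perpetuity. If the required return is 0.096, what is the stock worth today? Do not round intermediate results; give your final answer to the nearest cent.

$144.16

D_1 = 10.08780
D_2 = 11.83299
Terminal value at year 2: TV = D_2×(1+g_2)/(r−g_2) = 12.02232/0.08 = 150.27897
P_0 = D_1/(1+r)^1 + D_2/(1+r)^2 + TV/(1+r)^2
    = 9.20420 + 9.85084 + 125.10570 = 144.16074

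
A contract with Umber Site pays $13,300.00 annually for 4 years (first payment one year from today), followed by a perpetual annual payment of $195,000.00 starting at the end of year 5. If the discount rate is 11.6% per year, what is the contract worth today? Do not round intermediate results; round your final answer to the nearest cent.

PV of 4-year annuity: $13,300.00 × [1 − (1+0.116)^−4] / 0.116 = 40739.44191
Perpetuity value at year 4: $195,000.00 / 0.116 = 1681034.48276
PV of perpetuity: 1681034.48276 / (1+0.116)^4 = 1083726.87574
Total PV = 40739.44191 + 1083726.87574 = 1124466.31765

$1124466.32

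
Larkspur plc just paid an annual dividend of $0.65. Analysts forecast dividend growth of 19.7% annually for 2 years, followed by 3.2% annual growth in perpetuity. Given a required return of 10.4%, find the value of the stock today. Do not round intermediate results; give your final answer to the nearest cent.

$12.42

D_1 = 0.77805
D_2 = 0.93133
Terminal value at year 2: TV = D_2×(1+g_2)/(r−g_2) = 0.96113/0.072 = 13.34900
P_0 = D_1/(1+r)^1 + D_2/(1+r)^2 + TV/(1+r)^2
    = 0.70476 + 0.76412 + 10.95244 = 12.42131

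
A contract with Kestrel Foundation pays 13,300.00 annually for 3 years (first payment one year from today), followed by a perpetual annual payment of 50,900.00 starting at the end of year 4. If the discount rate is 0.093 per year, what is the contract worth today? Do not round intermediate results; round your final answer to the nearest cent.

PV of 3-year annuity: 13,300.00 × [1 − (1+0.093)^−3] / 0.093 = 33487.02758
Perpetuity value at year 3: 50,900.00 / 0.093 = 547311.82796
PV of perpetuity: 547311.82796 / (1+0.093)^3 = 419154.70738
Total PV = 33487.02758 + 419154.70738 = 452641.73496

452641.73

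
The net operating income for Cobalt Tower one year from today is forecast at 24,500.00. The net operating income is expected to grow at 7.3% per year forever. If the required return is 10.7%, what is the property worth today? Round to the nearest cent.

Growing perpetuity: P = D₁ / (r − g) = 24,500.0000 / (0.107 − 0.073) = 720,588.24

720588.24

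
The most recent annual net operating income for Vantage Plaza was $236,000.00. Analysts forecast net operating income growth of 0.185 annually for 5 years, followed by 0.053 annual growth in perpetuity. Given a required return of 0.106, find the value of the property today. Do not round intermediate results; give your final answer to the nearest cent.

D_1 = 279660.00000
D_2 = 331397.10000
D_3 = 392705.56350
D_4 = 465356.09275
D_5 = 551446.96991
Terminal value at year 5: TV = D_5×(1+g_2)/(r−g_2) = 580673.65931/0.053 = 10956106.77945
P_0 = D_1/(1+r)^1 + D_2/(1+r)^2 + D_3/(1+r)^3 + D_4/(1+r)^4 + D_5/(1+r)^5 + TV/(1+r)^5
    = 252857.14286 + 270918.36735 + 290269.67930 + 311003.22782 + 333217.74409 + 6620344.99116 = 8078611.15259

$8078611.15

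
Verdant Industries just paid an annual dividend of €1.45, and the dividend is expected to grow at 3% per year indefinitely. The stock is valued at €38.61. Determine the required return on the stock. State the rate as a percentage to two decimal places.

6.87%

D₁ = €1.45 × 1.03 = €1.4935
P = D₁/(r − g) ⇒ r = D₁/P + g = €1.4935/€38.61 + 0.03 = 0.038682 + 0.03 = 0.068682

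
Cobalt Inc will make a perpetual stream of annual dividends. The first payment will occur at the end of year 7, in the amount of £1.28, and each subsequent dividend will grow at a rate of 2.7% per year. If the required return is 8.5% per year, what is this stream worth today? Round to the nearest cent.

Value at end of year 6: C₁ / (r − g) = £1.28 / (0.085 − 0.027) = £22.0690
Discount to today: PV = £22.0690 / (1 + 0.085)^6 = £22.0690 / 1.631468 = £13.53

£13.53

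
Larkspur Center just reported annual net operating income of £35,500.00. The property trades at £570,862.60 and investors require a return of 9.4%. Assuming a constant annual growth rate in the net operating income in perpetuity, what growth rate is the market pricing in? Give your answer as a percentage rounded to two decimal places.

P = D₀(1+g)/(r−g) ⇒ P(r−g) = D₀(1+g) ⇒ g(P+D₀) = P·r − D₀
g = (P·r − D₀)/(P + D₀) = (£570,862.60×0.094 − £35,500.00) / (£570,862.60 + £35,500.00) = 0.029951

3.00%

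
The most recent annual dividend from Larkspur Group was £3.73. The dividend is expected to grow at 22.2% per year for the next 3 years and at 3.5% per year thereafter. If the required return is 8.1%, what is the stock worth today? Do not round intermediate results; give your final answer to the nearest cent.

£135.61

D_1 = 4.55806
D_2 = 5.56995
D_3 = 6.80648
Terminal value at year 3: TV = D_3×(1+g_2)/(r−g_2) = 7.04470/0.046 = 153.14576
P_0 = D_1/(1+r)^1 + D_2/(1+r)^2 + D_3/(1+r)^3 + TV/(1+r)^3
    = 4.21652 + 4.76650 + 5.38822 + 121.23496 = 135.60621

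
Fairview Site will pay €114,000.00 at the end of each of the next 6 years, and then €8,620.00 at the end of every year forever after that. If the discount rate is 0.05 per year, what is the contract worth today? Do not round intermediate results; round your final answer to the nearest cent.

€707276.43

PV of 6-year annuity: €114,000.00 × [1 − (1+0.05)^−6] / 0.05 = 578628.89567
Perpetuity value at year 6: €8,620.00 / 0.05 = 172400.00000
PV of perpetuity: 172400.00000 / (1+0.05)^6 = 128647.53438
Total PV = 578628.89567 + 128647.53438 = 707276.43005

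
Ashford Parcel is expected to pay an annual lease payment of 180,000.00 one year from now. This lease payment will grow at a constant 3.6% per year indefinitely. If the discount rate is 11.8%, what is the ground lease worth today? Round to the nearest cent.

2195121.95

Growing perpetuity: P = D₁ / (r − g) = 180,000.0000 / (0.118 − 0.036) = 2,195,121.95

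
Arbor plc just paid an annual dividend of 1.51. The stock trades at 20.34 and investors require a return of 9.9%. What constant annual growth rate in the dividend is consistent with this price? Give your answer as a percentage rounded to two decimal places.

2.31%

P = D₀(1+g)/(r−g) ⇒ P(r−g) = D₀(1+g) ⇒ g(P+D₀) = P·r − D₀
g = (P·r − D₀)/(P + D₀) = (20.34×0.099 − 1.51) / (20.34 + 1.51) = 0.023051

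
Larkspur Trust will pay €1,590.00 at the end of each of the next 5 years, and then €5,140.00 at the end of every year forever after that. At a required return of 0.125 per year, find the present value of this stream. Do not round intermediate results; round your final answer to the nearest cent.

PV of 5-year annuity: €1,590.00 × [1 − (1+0.125)^−5] / 0.125 = 5661.30366
Perpetuity value at year 5: €5,140.00 / 0.125 = 41120.00000
PV of perpetuity: 41120.00000 / (1+0.125)^5 = 22818.67872
Total PV = 5661.30366 + 22818.67872 = 28479.98239

€28479.98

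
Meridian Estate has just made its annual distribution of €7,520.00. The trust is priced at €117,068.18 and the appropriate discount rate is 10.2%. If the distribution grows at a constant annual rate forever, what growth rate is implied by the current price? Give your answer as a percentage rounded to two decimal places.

P = D₀(1+g)/(r−g) ⇒ P(r−g) = D₀(1+g) ⇒ g(P+D₀) = P·r − D₀
g = (P·r − D₀)/(P + D₀) = (€117,068.18×0.102 − €7,520.00) / (€117,068.18 + €7,520.00) = 0.035485

3.55%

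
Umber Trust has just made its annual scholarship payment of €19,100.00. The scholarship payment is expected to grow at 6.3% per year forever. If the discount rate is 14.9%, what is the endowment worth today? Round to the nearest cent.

D₁ = D₀ × (1 + g) = €19,100.00 × 1.063 = €20,303.3000
Growing perpetuity: P = D₁ / (r − g) = €20,303.3000 / (0.149 − 0.063) = €236,084.88

€236084.88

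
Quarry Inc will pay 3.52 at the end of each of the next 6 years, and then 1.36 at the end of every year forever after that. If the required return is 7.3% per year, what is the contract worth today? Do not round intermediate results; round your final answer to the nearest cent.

PV of 6-year annuity: 3.52 × [1 − (1+0.073)^−6] / 0.073 = 16.62395
Perpetuity value at year 6: 1.36 / 0.073 = 18.63014
PV of perpetuity: 18.63014 / (1+0.073)^6 = 12.20725
Total PV = 16.62395 + 12.20725 = 28.83120

28.83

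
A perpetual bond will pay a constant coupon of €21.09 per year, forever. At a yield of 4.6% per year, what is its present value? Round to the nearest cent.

Level perpetuity: PV = C / r = €21.09 / 0.046 = €458.48

€458.48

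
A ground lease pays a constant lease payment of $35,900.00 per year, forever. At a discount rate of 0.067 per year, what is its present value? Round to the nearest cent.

$535820.90

Level perpetuity: PV = C / r = $35,900.00 / 0.067 = $535,820.90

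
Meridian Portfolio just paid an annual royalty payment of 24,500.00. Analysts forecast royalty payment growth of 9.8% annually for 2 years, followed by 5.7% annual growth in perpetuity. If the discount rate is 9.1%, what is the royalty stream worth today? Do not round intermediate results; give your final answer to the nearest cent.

D_1 = 26901.00000
D_2 = 29537.29800
Terminal value at year 2: TV = D_2×(1+g_2)/(r−g_2) = 31220.92399/0.034 = 918262.47018
P_0 = D_1/(1+r)^1 + D_2/(1+r)^2 + TV/(1+r)^2
    = 24657.19523 + 24815.39905 + 771466.96467 = 820939.55896

820939.56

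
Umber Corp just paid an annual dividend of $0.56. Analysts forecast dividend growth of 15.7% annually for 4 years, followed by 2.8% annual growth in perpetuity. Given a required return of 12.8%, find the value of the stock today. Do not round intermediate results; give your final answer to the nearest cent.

$8.76

D_1 = 0.64792
D_2 = 0.74964
D_3 = 0.86734
D_4 = 1.00351
Terminal value at year 4: TV = D_4×(1+g_2)/(r−g_2) = 1.03161/0.1 = 10.31608
P_0 = D_1/(1+r)^1 + D_2/(1+r)^2 + D_3/(1+r)^3 + D_4/(1+r)^4 + TV/(1+r)^4
    = 0.57440 + 0.58916 + 0.60431 + 0.61985 + 6.37204 = 8.75976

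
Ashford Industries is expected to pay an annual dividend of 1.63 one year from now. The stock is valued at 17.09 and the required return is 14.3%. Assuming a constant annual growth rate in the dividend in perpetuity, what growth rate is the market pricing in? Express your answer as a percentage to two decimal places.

P = D₁/(r−g) ⇒ g = r − D₁/P = 0.143 − 1.63/17.09 = 0.047623

4.76%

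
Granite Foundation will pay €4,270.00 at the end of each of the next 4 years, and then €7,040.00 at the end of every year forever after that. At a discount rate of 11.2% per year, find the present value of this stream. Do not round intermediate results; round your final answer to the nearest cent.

PV of 4-year annuity: €4,270.00 × [1 − (1+0.112)^−4] / 0.112 = 13191.07187
Perpetuity value at year 4: €7,040.00 / 0.112 = 62857.14286
PV of perpetuity: 62857.14286 / (1+0.112)^4 = 41108.86512
Total PV = 13191.07187 + 41108.86512 = 54299.93699

€54299.94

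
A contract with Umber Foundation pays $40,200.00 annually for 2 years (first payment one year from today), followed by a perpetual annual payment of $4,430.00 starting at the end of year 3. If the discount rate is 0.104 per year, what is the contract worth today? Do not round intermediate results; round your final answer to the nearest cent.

PV of 2-year annuity: $40,200.00 × [1 − (1+0.104)^−2] / 0.104 = 69395.87272
Perpetuity value at year 2: $4,430.00 / 0.104 = 42596.15385
PV of perpetuity: 42596.15385 / (1+0.104)^2 = 34948.79772
Total PV = 69395.87272 + 34948.79772 = 104344.67044

$104344.67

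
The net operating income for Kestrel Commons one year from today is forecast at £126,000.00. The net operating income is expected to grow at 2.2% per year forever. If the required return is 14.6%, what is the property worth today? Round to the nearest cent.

£1016129.03

Growing perpetuity: P = D₁ / (r − g) = £126,000.0000 / (0.146 − 0.022) = £1,016,129.03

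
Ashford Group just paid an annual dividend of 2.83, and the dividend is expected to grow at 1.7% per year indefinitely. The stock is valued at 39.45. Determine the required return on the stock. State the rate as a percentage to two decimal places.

9.00%

D₁ = 2.83 × 1.017 = 2.8781
P = D₁/(r − g) ⇒ r = D₁/P + g = 2.8781/39.45 + 0.017 = 0.072956 + 0.017 = 0.089956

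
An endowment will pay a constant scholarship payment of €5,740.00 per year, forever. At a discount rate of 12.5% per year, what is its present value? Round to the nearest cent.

€45920.00

Level perpetuity: PV = C / r = €5,740.00 / 0.125 = €45,920.00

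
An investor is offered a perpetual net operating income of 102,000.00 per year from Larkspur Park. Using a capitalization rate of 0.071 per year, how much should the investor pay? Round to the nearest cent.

Level perpetuity: PV = C / r = 102,000.00 / 0.071 = 1,436,619.72

1436619.72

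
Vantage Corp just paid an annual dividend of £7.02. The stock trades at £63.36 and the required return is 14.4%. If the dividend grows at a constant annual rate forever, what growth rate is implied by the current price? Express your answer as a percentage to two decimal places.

2.99%

P = D₀(1+g)/(r−g) ⇒ P(r−g) = D₀(1+g) ⇒ g(P+D₀) = P·r − D₀
g = (P·r − D₀)/(P + D₀) = (£63.36×0.144 − £7.02) / (£63.36 + £7.02) = 0.029893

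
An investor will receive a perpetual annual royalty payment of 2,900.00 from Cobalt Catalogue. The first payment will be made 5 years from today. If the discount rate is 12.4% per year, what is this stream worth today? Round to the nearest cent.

Value at end of year 4: C / r = 2,900.00 / 0.124 = 23,387.0968
Discount to today: PV = 23,387.0968 / (1 + 0.124)^4 = 23,387.0968 / 1.596119 = 14,652.48

14652.48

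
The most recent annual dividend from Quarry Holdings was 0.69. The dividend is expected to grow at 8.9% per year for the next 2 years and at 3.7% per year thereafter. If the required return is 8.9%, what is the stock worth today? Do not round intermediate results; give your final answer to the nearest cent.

15.14

D_1 = 0.75141
D_2 = 0.81829
Terminal value at year 2: TV = D_2×(1+g_2)/(r−g_2) = 0.84856/0.052 = 16.31850
P_0 = D_1/(1+r)^1 + D_2/(1+r)^2 + TV/(1+r)^2
    = 0.69000 + 0.69000 + 13.76019 = 15.14019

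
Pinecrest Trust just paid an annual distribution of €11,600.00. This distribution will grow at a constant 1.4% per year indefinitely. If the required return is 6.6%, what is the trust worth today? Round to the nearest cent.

€226200.00

D₁ = D₀ × (1 + g) = €11,600.00 × 1.014 = €11,762.4000
Growing perpetuity: P = D₁ / (r − g) = €11,762.4000 / (0.066 − 0.014) = €226,200.00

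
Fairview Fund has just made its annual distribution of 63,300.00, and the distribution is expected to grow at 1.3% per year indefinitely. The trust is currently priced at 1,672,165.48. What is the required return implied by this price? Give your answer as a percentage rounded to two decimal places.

5.13%

D₁ = 63,300.00 × 1.013 = 64,122.9000
P = D₁/(r − g) ⇒ r = D₁/P + g = 64,122.9000/1,672,165.48 + 0.013 = 0.038347 + 0.013 = 0.051347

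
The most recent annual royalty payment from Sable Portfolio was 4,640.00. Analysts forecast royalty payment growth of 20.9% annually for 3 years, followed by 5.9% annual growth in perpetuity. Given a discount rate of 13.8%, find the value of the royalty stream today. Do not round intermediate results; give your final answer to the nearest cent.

90313.16

D_1 = 5609.76000
D_2 = 6782.19984
D_3 = 8199.67961
Terminal value at year 3: TV = D_3×(1+g_2)/(r−g_2) = 8683.46070/0.079 = 109917.22409
P_0 = D_1/(1+r)^1 + D_2/(1+r)^2 + D_3/(1+r)^3 + TV/(1+r)^3
    = 4929.49033 + 5237.04202 + 5563.78190 + 74582.84844 = 90313.16269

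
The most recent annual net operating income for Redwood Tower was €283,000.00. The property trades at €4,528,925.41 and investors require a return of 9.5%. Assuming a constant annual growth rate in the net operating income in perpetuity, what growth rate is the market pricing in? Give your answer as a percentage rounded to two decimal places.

3.06%

P = D₀(1+g)/(r−g) ⇒ P(r−g) = D₀(1+g) ⇒ g(P+D₀) = P·r − D₀
g = (P·r − D₀)/(P + D₀) = (€4,528,925.41×0.095 − €283,000.00) / (€4,528,925.41 + €283,000.00) = 0.030601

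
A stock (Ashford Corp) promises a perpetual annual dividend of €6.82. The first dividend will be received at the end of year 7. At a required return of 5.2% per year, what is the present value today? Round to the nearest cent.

Value at end of year 6: C / r = €6.82 / 0.052 = €131.1538
Discount to today: PV = €131.1538 / (1 + 0.052)^6 = €131.1538 / 1.355484 = €96.76

€96.76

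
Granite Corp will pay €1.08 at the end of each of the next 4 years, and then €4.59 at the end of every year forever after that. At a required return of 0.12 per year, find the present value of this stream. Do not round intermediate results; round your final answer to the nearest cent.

PV of 4-year annuity: €1.08 × [1 − (1+0.12)^−4] / 0.12 = 3.28034
Perpetuity value at year 4: €4.59 / 0.12 = 38.25000
PV of perpetuity: 38.25000 / (1+0.12)^4 = 24.30857
Total PV = 3.28034 + 24.30857 = 27.58890

€27.59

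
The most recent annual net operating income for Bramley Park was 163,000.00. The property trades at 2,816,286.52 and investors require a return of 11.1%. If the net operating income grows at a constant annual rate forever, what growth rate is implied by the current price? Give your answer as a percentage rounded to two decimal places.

5.02%

P = D₀(1+g)/(r−g) ⇒ P(r−g) = D₀(1+g) ⇒ g(P+D₀) = P·r − D₀
g = (P·r − D₀)/(P + D₀) = (2,816,286.52×0.111 − 163,000.00) / (2,816,286.52 + 163,000.00) = 0.050216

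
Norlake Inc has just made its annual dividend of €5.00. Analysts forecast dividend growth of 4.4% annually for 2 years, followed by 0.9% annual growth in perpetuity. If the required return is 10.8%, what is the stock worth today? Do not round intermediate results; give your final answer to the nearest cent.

€54.39

D_1 = 5.22000
D_2 = 5.44968
Terminal value at year 2: TV = D_2×(1+g_2)/(r−g_2) = 5.49873/0.099 = 55.54270
P_0 = D_1/(1+r)^1 + D_2/(1+r)^2 + TV/(1+r)^2
    = 4.71119 + 4.43906 + 45.24259 = 54.39285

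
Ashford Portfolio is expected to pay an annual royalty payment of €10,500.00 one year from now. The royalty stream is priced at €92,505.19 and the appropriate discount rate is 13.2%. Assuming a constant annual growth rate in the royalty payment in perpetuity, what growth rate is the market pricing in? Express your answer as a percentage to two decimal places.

P = D₁/(r−g) ⇒ g = r − D₁/P = 0.132 − €10,500.00/€92,505.19 = 0.018493

1.85%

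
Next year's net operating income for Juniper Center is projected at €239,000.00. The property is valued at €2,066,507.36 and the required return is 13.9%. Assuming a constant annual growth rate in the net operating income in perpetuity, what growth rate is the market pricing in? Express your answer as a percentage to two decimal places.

P = D₁/(r−g) ⇒ g = r − D₁/P = 0.139 − €239,000.00/€2,066,507.36 = 0.023346

2.33%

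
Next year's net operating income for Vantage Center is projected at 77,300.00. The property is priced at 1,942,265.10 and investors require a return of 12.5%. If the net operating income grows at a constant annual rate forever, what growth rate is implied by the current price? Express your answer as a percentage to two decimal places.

8.52%

P = D₁/(r−g) ⇒ g = r − D₁/P = 0.125 − 77,300.00/1,942,265.10 = 0.085201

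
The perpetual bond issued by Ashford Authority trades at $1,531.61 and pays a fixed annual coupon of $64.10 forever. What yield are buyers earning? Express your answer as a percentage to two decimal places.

4.19%

P = C/r ⇒ r = C/P = $64.10/$1,531.61 = 0.041851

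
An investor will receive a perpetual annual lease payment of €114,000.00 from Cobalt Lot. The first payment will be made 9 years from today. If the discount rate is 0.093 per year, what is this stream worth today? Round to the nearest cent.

€601811.67

Value at end of year 8: C / r = €114,000.00 / 0.093 = €1,225,806.4516
Discount to today: PV = €1,225,806.4516 / (1 + 0.093)^8 = €1,225,806.4516 / 2.036861 = €601,811.67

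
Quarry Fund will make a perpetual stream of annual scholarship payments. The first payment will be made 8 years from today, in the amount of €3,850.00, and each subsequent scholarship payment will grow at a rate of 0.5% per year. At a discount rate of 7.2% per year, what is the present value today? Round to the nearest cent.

Value at end of year 7: C₁ / (r − g) = €3,850.00 / (0.072 − 0.005) = €57,462.6866
Discount to today: PV = €57,462.6866 / (1 + 0.072)^7 = €57,462.6866 / 1.626910 = €35,320.14

€35320.14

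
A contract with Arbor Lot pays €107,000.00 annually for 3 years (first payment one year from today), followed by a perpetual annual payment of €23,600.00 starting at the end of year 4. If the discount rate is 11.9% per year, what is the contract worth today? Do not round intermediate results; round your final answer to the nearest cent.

PV of 3-year annuity: €107,000.00 × [1 − (1+0.119)^−3] / 0.119 = 257438.21302
Perpetuity value at year 3: €23,600.00 / 0.119 = 198319.32773
PV of perpetuity: 198319.32773 / (1+0.119)^3 = 141538.56299
Total PV = 257438.21302 + 141538.56299 = 398976.77601

€398976.78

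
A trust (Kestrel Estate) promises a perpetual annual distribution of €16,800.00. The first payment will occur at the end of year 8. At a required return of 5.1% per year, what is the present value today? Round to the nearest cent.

€232552.01

Value at end of year 7: C / r = €16,800.00 / 0.051 = €329,411.7647
Discount to today: PV = €329,411.7647 / (1 + 0.051)^7 = €329,411.7647 / 1.416508 = €232,552.01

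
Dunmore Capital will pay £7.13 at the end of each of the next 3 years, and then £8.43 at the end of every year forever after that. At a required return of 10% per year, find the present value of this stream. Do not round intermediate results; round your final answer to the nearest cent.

£81.07

PV of 3-year annuity: £7.13 × [1 − (1+0.1)^−3] / 0.1 = 17.73125
Perpetuity value at year 3: £8.43 / 0.1 = 84.30000
PV of perpetuity: 84.30000 / (1+0.1)^3 = 63.33584
Total PV = 17.73125 + 63.33584 = 81.06709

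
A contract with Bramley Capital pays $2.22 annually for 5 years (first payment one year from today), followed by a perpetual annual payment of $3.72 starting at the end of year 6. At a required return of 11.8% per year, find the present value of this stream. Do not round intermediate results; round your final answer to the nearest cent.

$26.09

PV of 5-year annuity: $2.22 × [1 − (1+0.118)^−5] / 0.118 = 8.04241
Perpetuity value at year 5: $3.72 / 0.118 = 31.52542
PV of perpetuity: 31.52542 / (1+0.118)^5 = 18.04895
Total PV = 8.04241 + 18.04895 = 26.09136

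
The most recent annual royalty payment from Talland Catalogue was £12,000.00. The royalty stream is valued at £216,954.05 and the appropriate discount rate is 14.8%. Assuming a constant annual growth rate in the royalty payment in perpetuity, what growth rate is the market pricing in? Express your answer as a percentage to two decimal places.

P = D₀(1+g)/(r−g) ⇒ P(r−g) = D₀(1+g) ⇒ g(P+D₀) = P·r − D₀
g = (P·r − D₀)/(P + D₀) = (£216,954.05×0.148 − £12,000.00) / (£216,954.05 + £12,000.00) = 0.087831

8.78%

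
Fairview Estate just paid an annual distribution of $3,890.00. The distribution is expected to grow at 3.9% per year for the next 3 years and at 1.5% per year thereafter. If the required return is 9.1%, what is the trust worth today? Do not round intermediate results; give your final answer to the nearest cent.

$55464.38

D_1 = 4041.71000
D_2 = 4199.33669
D_3 = 4363.11082
Terminal value at year 3: TV = D_3×(1+g_2)/(r−g_2) = 4428.55748/0.076 = 58270.49320
P_0 = D_1/(1+r)^1 + D_2/(1+r)^2 + D_3/(1+r)^3 + TV/(1+r)^3
    = 3704.59212 + 3528.02127 + 3359.86627 + 44871.89825 = 55464.37791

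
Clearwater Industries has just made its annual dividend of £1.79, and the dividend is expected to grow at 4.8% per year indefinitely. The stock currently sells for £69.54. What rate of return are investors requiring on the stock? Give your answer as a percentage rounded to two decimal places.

D₁ = £1.79 × 1.048 = £1.8759
P = D₁/(r − g) ⇒ r = D₁/P + g = £1.8759/£69.54 + 0.048 = 0.026976 + 0.048 = 0.074976

7.50%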